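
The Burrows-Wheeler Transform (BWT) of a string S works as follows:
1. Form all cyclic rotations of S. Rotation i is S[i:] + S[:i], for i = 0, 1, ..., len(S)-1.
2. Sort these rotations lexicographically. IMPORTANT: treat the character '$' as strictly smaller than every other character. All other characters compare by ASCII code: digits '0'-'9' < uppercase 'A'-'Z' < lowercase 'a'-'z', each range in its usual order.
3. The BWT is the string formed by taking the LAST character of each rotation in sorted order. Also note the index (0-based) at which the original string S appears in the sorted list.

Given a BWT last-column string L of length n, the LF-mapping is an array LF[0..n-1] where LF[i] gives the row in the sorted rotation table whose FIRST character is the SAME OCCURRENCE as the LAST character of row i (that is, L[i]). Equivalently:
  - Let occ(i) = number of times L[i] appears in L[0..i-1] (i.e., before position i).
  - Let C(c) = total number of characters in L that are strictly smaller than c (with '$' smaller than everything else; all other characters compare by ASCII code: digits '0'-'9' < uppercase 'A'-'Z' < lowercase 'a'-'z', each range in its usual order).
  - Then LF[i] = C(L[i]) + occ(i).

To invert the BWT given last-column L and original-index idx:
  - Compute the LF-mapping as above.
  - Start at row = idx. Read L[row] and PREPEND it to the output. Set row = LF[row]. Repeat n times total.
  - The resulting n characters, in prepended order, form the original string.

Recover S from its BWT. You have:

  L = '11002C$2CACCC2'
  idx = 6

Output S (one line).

LF mapping: 3 4 1 2 5 9 0 6 10 8 11 12 13 7
Walk LF starting at row 6, prepending L[row]:
  step 1: row=6, L[6]='$', prepend. Next row=LF[6]=0
  step 2: row=0, L[0]='1', prepend. Next row=LF[0]=3
  step 3: row=3, L[3]='0', prepend. Next row=LF[3]=2
  step 4: row=2, L[2]='0', prepend. Next row=LF[2]=1
  step 5: row=1, L[1]='1', prepend. Next row=LF[1]=4
  step 6: row=4, L[4]='2', prepend. Next row=LF[4]=5
  step 7: row=5, L[5]='C', prepend. Next row=LF[5]=9
  step 8: row=9, L[9]='A', prepend. Next row=LF[9]=8
  step 9: row=8, L[8]='C', prepend. Next row=LF[8]=10
  step 10: row=10, L[10]='C', prepend. Next row=LF[10]=11
  step 11: row=11, L[11]='C', prepend. Next row=LF[11]=12
  step 12: row=12, L[12]='C', prepend. Next row=LF[12]=13
  step 13: row=13, L[13]='2', prepend. Next row=LF[13]=7
  step 14: row=7, L[7]='2', prepend. Next row=LF[7]=6
Reversed output: 22CCCCAC21001$

Answer: 22CCCCAC21001$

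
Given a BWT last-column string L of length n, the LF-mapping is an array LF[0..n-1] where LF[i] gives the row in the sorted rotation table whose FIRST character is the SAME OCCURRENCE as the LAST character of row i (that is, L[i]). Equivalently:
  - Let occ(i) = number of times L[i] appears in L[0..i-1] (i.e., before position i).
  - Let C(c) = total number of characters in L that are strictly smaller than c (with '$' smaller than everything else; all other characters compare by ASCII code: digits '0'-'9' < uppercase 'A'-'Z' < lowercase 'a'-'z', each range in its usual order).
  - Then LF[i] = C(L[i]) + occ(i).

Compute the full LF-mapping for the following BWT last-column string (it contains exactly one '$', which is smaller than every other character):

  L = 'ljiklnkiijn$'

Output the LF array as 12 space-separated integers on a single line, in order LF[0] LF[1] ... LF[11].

Char counts: '$':1, 'i':3, 'j':2, 'k':2, 'l':2, 'n':2
C (first-col start): C('$')=0, C('i')=1, C('j')=4, C('k')=6, C('l')=8, C('n')=10
L[0]='l': occ=0, LF[0]=C('l')+0=8+0=8
L[1]='j': occ=0, LF[1]=C('j')+0=4+0=4
L[2]='i': occ=0, LF[2]=C('i')+0=1+0=1
L[3]='k': occ=0, LF[3]=C('k')+0=6+0=6
L[4]='l': occ=1, LF[4]=C('l')+1=8+1=9
L[5]='n': occ=0, LF[5]=C('n')+0=10+0=10
L[6]='k': occ=1, LF[6]=C('k')+1=6+1=7
L[7]='i': occ=1, LF[7]=C('i')+1=1+1=2
L[8]='i': occ=2, LF[8]=C('i')+2=1+2=3
L[9]='j': occ=1, LF[9]=C('j')+1=4+1=5
L[10]='n': occ=1, LF[10]=C('n')+1=10+1=11
L[11]='$': occ=0, LF[11]=C('$')+0=0+0=0

Answer: 8 4 1 6 9 10 7 2 3 5 11 0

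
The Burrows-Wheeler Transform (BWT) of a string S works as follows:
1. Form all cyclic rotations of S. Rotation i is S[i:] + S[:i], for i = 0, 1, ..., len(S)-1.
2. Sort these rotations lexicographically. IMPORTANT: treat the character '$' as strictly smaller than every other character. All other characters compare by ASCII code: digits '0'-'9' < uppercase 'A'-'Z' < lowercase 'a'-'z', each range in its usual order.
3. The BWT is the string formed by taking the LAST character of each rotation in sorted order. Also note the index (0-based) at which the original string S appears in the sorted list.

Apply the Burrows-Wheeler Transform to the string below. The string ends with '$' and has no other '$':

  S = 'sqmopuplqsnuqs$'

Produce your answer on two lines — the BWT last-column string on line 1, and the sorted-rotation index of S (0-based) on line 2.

Answer: spqsmuosulqq$pn
12

Derivation:
All 15 rotations (rotation i = S[i:]+S[:i]):
  rot[0] = sqmopuplqsnuqs$
  rot[1] = qmopuplqsnuqs$s
  rot[2] = mopuplqsnuqs$sq
  rot[3] = opuplqsnuqs$sqm
  rot[4] = puplqsnuqs$sqmo
  rot[5] = uplqsnuqs$sqmop
  rot[6] = plqsnuqs$sqmopu
  rot[7] = lqsnuqs$sqmopup
  rot[8] = qsnuqs$sqmopupl
  rot[9] = snuqs$sqmopuplq
  rot[10] = nuqs$sqmopuplqs
  rot[11] = uqs$sqmopuplqsn
  rot[12] = qs$sqmopuplqsnu
  rot[13] = s$sqmopuplqsnuq
  rot[14] = $sqmopuplqsnuqs
Sorted (with $ < everything):
  sorted[0] = $sqmopuplqsnuqs  (last char: 's')
  sorted[1] = lqsnuqs$sqmopup  (last char: 'p')
  sorted[2] = mopuplqsnuqs$sq  (last char: 'q')
  sorted[3] = nuqs$sqmopuplqs  (last char: 's')
  sorted[4] = opuplqsnuqs$sqm  (last char: 'm')
  sorted[5] = plqsnuqs$sqmopu  (last char: 'u')
  sorted[6] = puplqsnuqs$sqmo  (last char: 'o')
  sorted[7] = qmopuplqsnuqs$s  (last char: 's')
  sorted[8] = qs$sqmopuplqsnu  (last char: 'u')
  sorted[9] = qsnuqs$sqmopupl  (last char: 'l')
  sorted[10] = s$sqmopuplqsnuq  (last char: 'q')
  sorted[11] = snuqs$sqmopuplq  (last char: 'q')
  sorted[12] = sqmopuplqsnuqs$  (last char: '$')
  sorted[13] = uplqsnuqs$sqmop  (last char: 'p')
  sorted[14] = uqs$sqmopuplqsn  (last char: 'n')
Last column: spqsmuosulqq$pn
Original string S is at sorted index 12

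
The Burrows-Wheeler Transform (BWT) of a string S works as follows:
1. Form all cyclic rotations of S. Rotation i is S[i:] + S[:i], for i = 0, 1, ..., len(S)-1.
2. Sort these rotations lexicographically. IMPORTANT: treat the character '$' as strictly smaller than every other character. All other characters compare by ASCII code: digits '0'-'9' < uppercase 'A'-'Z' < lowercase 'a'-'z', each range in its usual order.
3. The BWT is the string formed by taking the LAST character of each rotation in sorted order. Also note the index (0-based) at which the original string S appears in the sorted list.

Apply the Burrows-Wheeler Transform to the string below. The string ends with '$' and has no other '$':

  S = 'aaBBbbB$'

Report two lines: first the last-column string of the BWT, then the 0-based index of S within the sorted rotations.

All 8 rotations (rotation i = S[i:]+S[:i]):
  rot[0] = aaBBbbB$
  rot[1] = aBBbbB$a
  rot[2] = BBbbB$aa
  rot[3] = BbbB$aaB
  rot[4] = bbB$aaBB
  rot[5] = bB$aaBBb
  rot[6] = B$aaBBbb
  rot[7] = $aaBBbbB
Sorted (with $ < everything):
  sorted[0] = $aaBBbbB  (last char: 'B')
  sorted[1] = B$aaBBbb  (last char: 'b')
  sorted[2] = BBbbB$aa  (last char: 'a')
  sorted[3] = BbbB$aaB  (last char: 'B')
  sorted[4] = aBBbbB$a  (last char: 'a')
  sorted[5] = aaBBbbB$  (last char: '$')
  sorted[6] = bB$aaBBb  (last char: 'b')
  sorted[7] = bbB$aaBB  (last char: 'B')
Last column: BbaBa$bB
Original string S is at sorted index 5

Answer: BbaBa$bB
5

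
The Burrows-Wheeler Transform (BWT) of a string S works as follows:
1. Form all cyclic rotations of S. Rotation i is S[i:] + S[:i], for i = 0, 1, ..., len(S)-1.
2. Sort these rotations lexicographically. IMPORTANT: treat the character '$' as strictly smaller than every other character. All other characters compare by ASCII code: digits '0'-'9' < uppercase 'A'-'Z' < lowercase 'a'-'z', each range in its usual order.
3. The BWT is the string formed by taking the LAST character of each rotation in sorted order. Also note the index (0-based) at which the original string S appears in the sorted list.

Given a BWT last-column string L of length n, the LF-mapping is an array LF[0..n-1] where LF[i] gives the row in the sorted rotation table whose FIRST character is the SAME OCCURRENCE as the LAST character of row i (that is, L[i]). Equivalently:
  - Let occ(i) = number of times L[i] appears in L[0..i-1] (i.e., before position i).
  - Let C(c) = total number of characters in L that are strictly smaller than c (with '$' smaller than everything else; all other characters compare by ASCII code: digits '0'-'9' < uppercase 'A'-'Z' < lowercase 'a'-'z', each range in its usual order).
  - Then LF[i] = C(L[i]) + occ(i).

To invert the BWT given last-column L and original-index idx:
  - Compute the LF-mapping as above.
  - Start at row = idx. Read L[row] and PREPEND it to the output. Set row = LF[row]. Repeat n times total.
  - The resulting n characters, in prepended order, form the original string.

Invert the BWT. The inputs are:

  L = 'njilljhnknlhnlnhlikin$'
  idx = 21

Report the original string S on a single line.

LF mapping: 16 7 4 11 12 8 1 17 9 18 13 2 19 14 20 3 15 5 10 6 21 0
Walk LF starting at row 21, prepending L[row]:
  step 1: row=21, L[21]='$', prepend. Next row=LF[21]=0
  step 2: row=0, L[0]='n', prepend. Next row=LF[0]=16
  step 3: row=16, L[16]='l', prepend. Next row=LF[16]=15
  step 4: row=15, L[15]='h', prepend. Next row=LF[15]=3
  step 5: row=3, L[3]='l', prepend. Next row=LF[3]=11
  step 6: row=11, L[11]='h', prepend. Next row=LF[11]=2
  step 7: row=2, L[2]='i', prepend. Next row=LF[2]=4
  step 8: row=4, L[4]='l', prepend. Next row=LF[4]=12
  step 9: row=12, L[12]='n', prepend. Next row=LF[12]=19
  step 10: row=19, L[19]='i', prepend. Next row=LF[19]=6
  step 11: row=6, L[6]='h', prepend. Next row=LF[6]=1
  step 12: row=1, L[1]='j', prepend. Next row=LF[1]=7
  step 13: row=7, L[7]='n', prepend. Next row=LF[7]=17
  step 14: row=17, L[17]='i', prepend. Next row=LF[17]=5
  step 15: row=5, L[5]='j', prepend. Next row=LF[5]=8
  step 16: row=8, L[8]='k', prepend. Next row=LF[8]=9
  step 17: row=9, L[9]='n', prepend. Next row=LF[9]=18
  step 18: row=18, L[18]='k', prepend. Next row=LF[18]=10
  step 19: row=10, L[10]='l', prepend. Next row=LF[10]=13
  step 20: row=13, L[13]='l', prepend. Next row=LF[13]=14
  step 21: row=14, L[14]='n', prepend. Next row=LF[14]=20
  step 22: row=20, L[20]='n', prepend. Next row=LF[20]=21
Reversed output: nnllknkjinjhinlihlhln$

Answer: nnllknkjinjhinlihlhln$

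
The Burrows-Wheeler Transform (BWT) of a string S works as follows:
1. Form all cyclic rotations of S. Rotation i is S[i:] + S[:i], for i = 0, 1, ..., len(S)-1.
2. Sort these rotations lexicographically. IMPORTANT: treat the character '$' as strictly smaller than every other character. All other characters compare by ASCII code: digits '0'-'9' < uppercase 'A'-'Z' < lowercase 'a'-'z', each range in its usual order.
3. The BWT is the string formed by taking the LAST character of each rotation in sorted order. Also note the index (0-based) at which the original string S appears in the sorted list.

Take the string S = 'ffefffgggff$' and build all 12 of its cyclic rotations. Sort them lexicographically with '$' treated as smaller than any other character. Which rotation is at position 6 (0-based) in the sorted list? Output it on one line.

All 12 rotations (rotation i = S[i:]+S[:i]):
  rot[0] = ffefffgggff$
  rot[1] = fefffgggff$f
  rot[2] = efffgggff$ff
  rot[3] = fffgggff$ffe
  rot[4] = ffgggff$ffef
  rot[5] = fgggff$ffeff
  rot[6] = gggff$ffefff
  rot[7] = ggff$ffefffg
  rot[8] = gff$ffefffgg
  rot[9] = ff$ffefffggg
  rot[10] = f$ffefffgggf
  rot[11] = $ffefffgggff
Sorted (with $ < everything):
  sorted[0] = $ffefffgggff
  sorted[1] = efffgggff$ff
  sorted[2] = f$ffefffgggf
  sorted[3] = fefffgggff$f
  sorted[4] = ff$ffefffggg
  sorted[5] = ffefffgggff$
  sorted[6] = fffgggff$ffe
  sorted[7] = ffgggff$ffef
  sorted[8] = fgggff$ffeff
  sorted[9] = gff$ffefffgg
  sorted[10] = ggff$ffefffg
  sorted[11] = gggff$ffefff
sorted[6] = fffgggff$ffe

Answer: fffgggff$ffe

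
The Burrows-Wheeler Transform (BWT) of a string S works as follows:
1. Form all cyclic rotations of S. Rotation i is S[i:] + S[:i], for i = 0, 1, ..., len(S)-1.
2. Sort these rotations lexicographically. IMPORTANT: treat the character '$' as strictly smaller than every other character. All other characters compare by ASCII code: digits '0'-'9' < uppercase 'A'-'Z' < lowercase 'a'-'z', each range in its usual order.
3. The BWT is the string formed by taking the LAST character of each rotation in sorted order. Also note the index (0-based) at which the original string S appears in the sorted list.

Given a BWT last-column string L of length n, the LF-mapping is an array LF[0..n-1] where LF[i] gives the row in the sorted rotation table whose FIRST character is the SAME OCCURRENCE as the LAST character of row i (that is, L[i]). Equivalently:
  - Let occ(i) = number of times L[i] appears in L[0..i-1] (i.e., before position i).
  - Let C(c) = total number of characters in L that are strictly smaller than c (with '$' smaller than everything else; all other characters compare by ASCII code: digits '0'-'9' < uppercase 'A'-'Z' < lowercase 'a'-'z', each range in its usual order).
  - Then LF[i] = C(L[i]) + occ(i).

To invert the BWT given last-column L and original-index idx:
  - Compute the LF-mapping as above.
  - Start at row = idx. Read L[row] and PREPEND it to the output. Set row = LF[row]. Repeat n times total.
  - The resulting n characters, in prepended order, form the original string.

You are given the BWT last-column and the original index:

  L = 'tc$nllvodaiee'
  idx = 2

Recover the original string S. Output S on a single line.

Answer: candleviolet$

Derivation:
LF mapping: 11 2 0 9 7 8 12 10 3 1 6 4 5
Walk LF starting at row 2, prepending L[row]:
  step 1: row=2, L[2]='$', prepend. Next row=LF[2]=0
  step 2: row=0, L[0]='t', prepend. Next row=LF[0]=11
  step 3: row=11, L[11]='e', prepend. Next row=LF[11]=4
  step 4: row=4, L[4]='l', prepend. Next row=LF[4]=7
  step 5: row=7, L[7]='o', prepend. Next row=LF[7]=10
  step 6: row=10, L[10]='i', prepend. Next row=LF[10]=6
  step 7: row=6, L[6]='v', prepend. Next row=LF[6]=12
  step 8: row=12, L[12]='e', prepend. Next row=LF[12]=5
  step 9: row=5, L[5]='l', prepend. Next row=LF[5]=8
  step 10: row=8, L[8]='d', prepend. Next row=LF[8]=3
  step 11: row=3, L[3]='n', prepend. Next row=LF[3]=9
  step 12: row=9, L[9]='a', prepend. Next row=LF[9]=1
  step 13: row=1, L[1]='c', prepend. Next row=LF[1]=2
Reversed output: candleviolet$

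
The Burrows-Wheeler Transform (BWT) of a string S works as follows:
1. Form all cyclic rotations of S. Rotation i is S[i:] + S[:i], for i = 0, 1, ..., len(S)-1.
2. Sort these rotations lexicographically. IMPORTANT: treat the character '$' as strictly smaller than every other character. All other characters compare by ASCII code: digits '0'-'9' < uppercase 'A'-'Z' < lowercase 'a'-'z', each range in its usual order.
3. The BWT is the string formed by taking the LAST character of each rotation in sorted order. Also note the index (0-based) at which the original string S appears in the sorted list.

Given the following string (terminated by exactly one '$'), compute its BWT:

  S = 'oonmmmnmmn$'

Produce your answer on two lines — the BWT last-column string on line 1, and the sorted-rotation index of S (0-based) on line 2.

Answer: nnnmmmmomo$
10

Derivation:
All 11 rotations (rotation i = S[i:]+S[:i]):
  rot[0] = oonmmmnmmn$
  rot[1] = onmmmnmmn$o
  rot[2] = nmmmnmmn$oo
  rot[3] = mmmnmmn$oon
  rot[4] = mmnmmn$oonm
  rot[5] = mnmmn$oonmm
  rot[6] = nmmn$oonmmm
  rot[7] = mmn$oonmmmn
  rot[8] = mn$oonmmmnm
  rot[9] = n$oonmmmnmm
  rot[10] = $oonmmmnmmn
Sorted (with $ < everything):
  sorted[0] = $oonmmmnmmn  (last char: 'n')
  sorted[1] = mmmnmmn$oon  (last char: 'n')
  sorted[2] = mmn$oonmmmn  (last char: 'n')
  sorted[3] = mmnmmn$oonm  (last char: 'm')
  sorted[4] = mn$oonmmmnm  (last char: 'm')
  sorted[5] = mnmmn$oonmm  (last char: 'm')
  sorted[6] = n$oonmmmnmm  (last char: 'm')
  sorted[7] = nmmmnmmn$oo  (last char: 'o')
  sorted[8] = nmmn$oonmmm  (last char: 'm')
  sorted[9] = onmmmnmmn$o  (last char: 'o')
  sorted[10] = oonmmmnmmn$  (last char: '$')
Last column: nnnmmmmomo$
Original string S is at sorted index 10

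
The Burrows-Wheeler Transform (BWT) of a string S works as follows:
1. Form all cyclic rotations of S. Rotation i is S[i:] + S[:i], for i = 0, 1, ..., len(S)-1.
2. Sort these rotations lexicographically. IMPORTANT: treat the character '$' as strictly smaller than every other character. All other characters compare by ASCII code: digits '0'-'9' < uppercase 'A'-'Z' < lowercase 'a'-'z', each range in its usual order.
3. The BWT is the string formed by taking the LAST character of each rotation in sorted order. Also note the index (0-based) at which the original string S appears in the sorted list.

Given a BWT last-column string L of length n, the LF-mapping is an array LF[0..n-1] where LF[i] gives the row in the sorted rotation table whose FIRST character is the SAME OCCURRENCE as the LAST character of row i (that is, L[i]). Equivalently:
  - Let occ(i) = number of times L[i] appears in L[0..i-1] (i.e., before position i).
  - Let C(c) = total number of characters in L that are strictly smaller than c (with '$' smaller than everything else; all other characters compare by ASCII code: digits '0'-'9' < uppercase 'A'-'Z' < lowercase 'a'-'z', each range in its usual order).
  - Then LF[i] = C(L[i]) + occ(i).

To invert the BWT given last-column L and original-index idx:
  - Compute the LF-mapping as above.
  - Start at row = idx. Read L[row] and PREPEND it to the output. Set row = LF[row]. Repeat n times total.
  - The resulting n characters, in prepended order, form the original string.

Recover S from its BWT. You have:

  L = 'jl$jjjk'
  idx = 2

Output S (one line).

Answer: jjjklj$

Derivation:
LF mapping: 1 6 0 2 3 4 5
Walk LF starting at row 2, prepending L[row]:
  step 1: row=2, L[2]='$', prepend. Next row=LF[2]=0
  step 2: row=0, L[0]='j', prepend. Next row=LF[0]=1
  step 3: row=1, L[1]='l', prepend. Next row=LF[1]=6
  step 4: row=6, L[6]='k', prepend. Next row=LF[6]=5
  step 5: row=5, L[5]='j', prepend. Next row=LF[5]=4
  step 6: row=4, L[4]='j', prepend. Next row=LF[4]=3
  step 7: row=3, L[3]='j', prepend. Next row=LF[3]=2
Reversed output: jjjklj$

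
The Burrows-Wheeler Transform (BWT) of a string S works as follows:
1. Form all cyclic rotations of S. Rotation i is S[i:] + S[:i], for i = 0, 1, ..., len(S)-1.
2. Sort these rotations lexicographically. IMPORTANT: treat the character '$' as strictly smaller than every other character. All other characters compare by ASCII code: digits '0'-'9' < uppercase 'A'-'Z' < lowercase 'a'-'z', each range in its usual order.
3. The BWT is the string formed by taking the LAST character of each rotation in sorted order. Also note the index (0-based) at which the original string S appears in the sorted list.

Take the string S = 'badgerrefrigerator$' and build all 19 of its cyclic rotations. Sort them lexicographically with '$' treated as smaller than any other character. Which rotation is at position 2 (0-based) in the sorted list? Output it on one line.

Answer: ator$badgerrefriger

Derivation:
All 19 rotations (rotation i = S[i:]+S[:i]):
  rot[0] = badgerrefrigerator$
  rot[1] = adgerrefrigerator$b
  rot[2] = dgerrefrigerator$ba
  rot[3] = gerrefrigerator$bad
  rot[4] = errefrigerator$badg
  rot[5] = rrefrigerator$badge
  rot[6] = refrigerator$badger
  rot[7] = efrigerator$badgerr
  rot[8] = frigerator$badgerre
  rot[9] = rigerator$badgerref
  rot[10] = igerator$badgerrefr
  rot[11] = gerator$badgerrefri
  rot[12] = erator$badgerrefrig
  rot[13] = rator$badgerrefrige
  rot[14] = ator$badgerrefriger
  rot[15] = tor$badgerrefrigera
  rot[16] = or$badgerrefrigerat
  rot[17] = r$badgerrefrigerato
  rot[18] = $badgerrefrigerator
Sorted (with $ < everything):
  sorted[0] = $badgerrefrigerator
  sorted[1] = adgerrefrigerator$b
  sorted[2] = ator$badgerrefriger
  sorted[3] = badgerrefrigerator$
  sorted[4] = dgerrefrigerator$ba
  sorted[5] = efrigerator$badgerr
  sorted[6] = erator$badgerrefrig
  sorted[7] = errefrigerator$badg
  sorted[8] = frigerator$badgerre
  sorted[9] = gerator$badgerrefri
  sorted[10] = gerrefrigerator$bad
  sorted[11] = igerator$badgerrefr
  sorted[12] = or$badgerrefrigerat
  sorted[13] = r$badgerrefrigerato
  sorted[14] = rator$badgerrefrige
  sorted[15] = refrigerator$badger
  sorted[16] = rigerator$badgerref
  sorted[17] = rrefrigerator$badge
  sorted[18] = tor$badgerrefrigera
sorted[2] = ator$badgerrefriger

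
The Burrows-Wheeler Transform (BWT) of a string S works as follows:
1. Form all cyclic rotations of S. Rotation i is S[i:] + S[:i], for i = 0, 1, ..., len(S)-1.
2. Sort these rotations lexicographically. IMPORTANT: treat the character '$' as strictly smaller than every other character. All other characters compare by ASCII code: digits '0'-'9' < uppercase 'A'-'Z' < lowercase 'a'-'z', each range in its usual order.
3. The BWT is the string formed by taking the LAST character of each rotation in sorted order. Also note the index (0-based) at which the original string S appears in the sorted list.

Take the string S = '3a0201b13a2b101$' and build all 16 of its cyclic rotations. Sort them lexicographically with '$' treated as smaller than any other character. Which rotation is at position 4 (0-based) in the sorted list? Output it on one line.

Answer: 1$3a0201b13a2b10

Derivation:
All 16 rotations (rotation i = S[i:]+S[:i]):
  rot[0] = 3a0201b13a2b101$
  rot[1] = a0201b13a2b101$3
  rot[2] = 0201b13a2b101$3a
  rot[3] = 201b13a2b101$3a0
  rot[4] = 01b13a2b101$3a02
  rot[5] = 1b13a2b101$3a020
  rot[6] = b13a2b101$3a0201
  rot[7] = 13a2b101$3a0201b
  rot[8] = 3a2b101$3a0201b1
  rot[9] = a2b101$3a0201b13
  rot[10] = 2b101$3a0201b13a
  rot[11] = b101$3a0201b13a2
  rot[12] = 101$3a0201b13a2b
  rot[13] = 01$3a0201b13a2b1
  rot[14] = 1$3a0201b13a2b10
  rot[15] = $3a0201b13a2b101
Sorted (with $ < everything):
  sorted[0] = $3a0201b13a2b101
  sorted[1] = 01$3a0201b13a2b1
  sorted[2] = 01b13a2b101$3a02
  sorted[3] = 0201b13a2b101$3a
  sorted[4] = 1$3a0201b13a2b10
  sorted[5] = 101$3a0201b13a2b
  sorted[6] = 13a2b101$3a0201b
  sorted[7] = 1b13a2b101$3a020
  sorted[8] = 201b13a2b101$3a0
  sorted[9] = 2b101$3a0201b13a
  sorted[10] = 3a0201b13a2b101$
  sorted[11] = 3a2b101$3a0201b1
  sorted[12] = a0201b13a2b101$3
  sorted[13] = a2b101$3a0201b13
  sorted[14] = b101$3a0201b13a2
  sorted[15] = b13a2b101$3a0201
sorted[4] = 1$3a0201b13a2b10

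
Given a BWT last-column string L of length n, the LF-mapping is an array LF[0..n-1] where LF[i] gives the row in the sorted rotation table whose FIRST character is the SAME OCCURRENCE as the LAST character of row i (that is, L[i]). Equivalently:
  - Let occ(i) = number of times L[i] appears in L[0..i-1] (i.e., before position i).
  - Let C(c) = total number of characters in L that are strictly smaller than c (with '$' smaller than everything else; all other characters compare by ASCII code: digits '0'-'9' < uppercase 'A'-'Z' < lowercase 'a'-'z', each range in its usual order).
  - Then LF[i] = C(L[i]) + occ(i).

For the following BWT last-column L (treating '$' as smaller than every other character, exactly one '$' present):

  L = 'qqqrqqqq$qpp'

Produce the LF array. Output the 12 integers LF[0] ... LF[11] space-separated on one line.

Char counts: '$':1, 'p':2, 'q':8, 'r':1
C (first-col start): C('$')=0, C('p')=1, C('q')=3, C('r')=11
L[0]='q': occ=0, LF[0]=C('q')+0=3+0=3
L[1]='q': occ=1, LF[1]=C('q')+1=3+1=4
L[2]='q': occ=2, LF[2]=C('q')+2=3+2=5
L[3]='r': occ=0, LF[3]=C('r')+0=11+0=11
L[4]='q': occ=3, LF[4]=C('q')+3=3+3=6
L[5]='q': occ=4, LF[5]=C('q')+4=3+4=7
L[6]='q': occ=5, LF[6]=C('q')+5=3+5=8
L[7]='q': occ=6, LF[7]=C('q')+6=3+6=9
L[8]='$': occ=0, LF[8]=C('$')+0=0+0=0
L[9]='q': occ=7, LF[9]=C('q')+7=3+7=10
L[10]='p': occ=0, LF[10]=C('p')+0=1+0=1
L[11]='p': occ=1, LF[11]=C('p')+1=1+1=2

Answer: 3 4 5 11 6 7 8 9 0 10 1 2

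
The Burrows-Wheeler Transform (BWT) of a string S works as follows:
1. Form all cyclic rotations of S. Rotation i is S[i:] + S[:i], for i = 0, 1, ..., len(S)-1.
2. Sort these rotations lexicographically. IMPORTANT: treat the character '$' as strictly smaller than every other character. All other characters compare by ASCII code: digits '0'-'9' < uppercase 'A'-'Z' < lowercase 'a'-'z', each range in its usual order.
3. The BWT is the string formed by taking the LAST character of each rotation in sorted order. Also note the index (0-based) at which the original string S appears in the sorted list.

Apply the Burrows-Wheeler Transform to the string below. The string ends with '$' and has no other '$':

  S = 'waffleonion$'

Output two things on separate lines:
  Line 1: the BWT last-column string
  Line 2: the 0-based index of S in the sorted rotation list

All 12 rotations (rotation i = S[i:]+S[:i]):
  rot[0] = waffleonion$
  rot[1] = affleonion$w
  rot[2] = ffleonion$wa
  rot[3] = fleonion$waf
  rot[4] = leonion$waff
  rot[5] = eonion$waffl
  rot[6] = onion$waffle
  rot[7] = nion$waffleo
  rot[8] = ion$waffleon
  rot[9] = on$waffleoni
  rot[10] = n$waffleonio
  rot[11] = $waffleonion
Sorted (with $ < everything):
  sorted[0] = $waffleonion  (last char: 'n')
  sorted[1] = affleonion$w  (last char: 'w')
  sorted[2] = eonion$waffl  (last char: 'l')
  sorted[3] = ffleonion$wa  (last char: 'a')
  sorted[4] = fleonion$waf  (last char: 'f')
  sorted[5] = ion$waffleon  (last char: 'n')
  sorted[6] = leonion$waff  (last char: 'f')
  sorted[7] = n$waffleonio  (last char: 'o')
  sorted[8] = nion$waffleo  (last char: 'o')
  sorted[9] = on$waffleoni  (last char: 'i')
  sorted[10] = onion$waffle  (last char: 'e')
  sorted[11] = waffleonion$  (last char: '$')
Last column: nwlafnfooie$
Original string S is at sorted index 11

Answer: nwlafnfooie$
11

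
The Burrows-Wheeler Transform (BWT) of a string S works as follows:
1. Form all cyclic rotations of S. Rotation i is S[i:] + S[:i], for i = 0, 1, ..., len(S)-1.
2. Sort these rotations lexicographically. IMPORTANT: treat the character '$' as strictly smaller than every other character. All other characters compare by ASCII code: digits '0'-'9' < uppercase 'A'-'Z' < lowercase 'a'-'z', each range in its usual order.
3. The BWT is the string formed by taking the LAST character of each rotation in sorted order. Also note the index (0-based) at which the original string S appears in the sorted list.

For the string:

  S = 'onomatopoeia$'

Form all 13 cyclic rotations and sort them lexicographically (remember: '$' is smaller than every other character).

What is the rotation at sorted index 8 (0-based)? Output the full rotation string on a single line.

All 13 rotations (rotation i = S[i:]+S[:i]):
  rot[0] = onomatopoeia$
  rot[1] = nomatopoeia$o
  rot[2] = omatopoeia$on
  rot[3] = matopoeia$ono
  rot[4] = atopoeia$onom
  rot[5] = topoeia$onoma
  rot[6] = opoeia$onomat
  rot[7] = poeia$onomato
  rot[8] = oeia$onomatop
  rot[9] = eia$onomatopo
  rot[10] = ia$onomatopoe
  rot[11] = a$onomatopoei
  rot[12] = $onomatopoeia
Sorted (with $ < everything):
  sorted[0] = $onomatopoeia
  sorted[1] = a$onomatopoei
  sorted[2] = atopoeia$onom
  sorted[3] = eia$onomatopo
  sorted[4] = ia$onomatopoe
  sorted[5] = matopoeia$ono
  sorted[6] = nomatopoeia$o
  sorted[7] = oeia$onomatop
  sorted[8] = omatopoeia$on
  sorted[9] = onomatopoeia$
  sorted[10] = opoeia$onomat
  sorted[11] = poeia$onomato
  sorted[12] = topoeia$onoma
sorted[8] = omatopoeia$on

Answer: omatopoeia$on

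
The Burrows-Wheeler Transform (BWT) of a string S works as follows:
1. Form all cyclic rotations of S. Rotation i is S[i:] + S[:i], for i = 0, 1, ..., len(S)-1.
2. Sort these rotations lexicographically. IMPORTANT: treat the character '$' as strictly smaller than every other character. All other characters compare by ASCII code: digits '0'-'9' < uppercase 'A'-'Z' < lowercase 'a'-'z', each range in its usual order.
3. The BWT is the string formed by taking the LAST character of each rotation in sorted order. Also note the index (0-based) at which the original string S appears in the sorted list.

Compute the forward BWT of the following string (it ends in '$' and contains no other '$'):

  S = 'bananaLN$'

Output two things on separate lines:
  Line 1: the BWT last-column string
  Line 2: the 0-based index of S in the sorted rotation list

Answer: NaLnnb$aa
6

Derivation:
All 9 rotations (rotation i = S[i:]+S[:i]):
  rot[0] = bananaLN$
  rot[1] = ananaLN$b
  rot[2] = nanaLN$ba
  rot[3] = anaLN$ban
  rot[4] = naLN$bana
  rot[5] = aLN$banan
  rot[6] = LN$banana
  rot[7] = N$bananaL
  rot[8] = $bananaLN
Sorted (with $ < everything):
  sorted[0] = $bananaLN  (last char: 'N')
  sorted[1] = LN$banana  (last char: 'a')
  sorted[2] = N$bananaL  (last char: 'L')
  sorted[3] = aLN$banan  (last char: 'n')
  sorted[4] = anaLN$ban  (last char: 'n')
  sorted[5] = ananaLN$b  (last char: 'b')
  sorted[6] = bananaLN$  (last char: '$')
  sorted[7] = naLN$bana  (last char: 'a')
  sorted[8] = nanaLN$ba  (last char: 'a')
Last column: NaLnnb$aa
Original string S is at sorted index 6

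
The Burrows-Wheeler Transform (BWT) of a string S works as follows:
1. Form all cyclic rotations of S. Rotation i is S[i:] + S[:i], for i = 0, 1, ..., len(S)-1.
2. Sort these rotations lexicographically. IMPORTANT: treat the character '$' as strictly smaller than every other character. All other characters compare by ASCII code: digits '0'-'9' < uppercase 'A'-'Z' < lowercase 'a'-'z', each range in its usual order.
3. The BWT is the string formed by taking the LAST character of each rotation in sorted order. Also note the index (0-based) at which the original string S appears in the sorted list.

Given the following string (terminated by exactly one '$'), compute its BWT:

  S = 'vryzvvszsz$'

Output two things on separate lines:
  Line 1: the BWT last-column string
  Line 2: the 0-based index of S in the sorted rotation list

All 11 rotations (rotation i = S[i:]+S[:i]):
  rot[0] = vryzvvszsz$
  rot[1] = ryzvvszsz$v
  rot[2] = yzvvszsz$vr
  rot[3] = zvvszsz$vry
  rot[4] = vvszsz$vryz
  rot[5] = vszsz$vryzv
  rot[6] = szsz$vryzvv
  rot[7] = zsz$vryzvvs
  rot[8] = sz$vryzvvsz
  rot[9] = z$vryzvvszs
  rot[10] = $vryzvvszsz
Sorted (with $ < everything):
  sorted[0] = $vryzvvszsz  (last char: 'z')
  sorted[1] = ryzvvszsz$v  (last char: 'v')
  sorted[2] = sz$vryzvvsz  (last char: 'z')
  sorted[3] = szsz$vryzvv  (last char: 'v')
  sorted[4] = vryzvvszsz$  (last char: '$')
  sorted[5] = vszsz$vryzv  (last char: 'v')
  sorted[6] = vvszsz$vryz  (last char: 'z')
  sorted[7] = yzvvszsz$vr  (last char: 'r')
  sorted[8] = z$vryzvvszs  (last char: 's')
  sorted[9] = zsz$vryzvvs  (last char: 's')
  sorted[10] = zvvszsz$vry  (last char: 'y')
Last column: zvzv$vzrssy
Original string S is at sorted index 4

Answer: zvzv$vzrssy
4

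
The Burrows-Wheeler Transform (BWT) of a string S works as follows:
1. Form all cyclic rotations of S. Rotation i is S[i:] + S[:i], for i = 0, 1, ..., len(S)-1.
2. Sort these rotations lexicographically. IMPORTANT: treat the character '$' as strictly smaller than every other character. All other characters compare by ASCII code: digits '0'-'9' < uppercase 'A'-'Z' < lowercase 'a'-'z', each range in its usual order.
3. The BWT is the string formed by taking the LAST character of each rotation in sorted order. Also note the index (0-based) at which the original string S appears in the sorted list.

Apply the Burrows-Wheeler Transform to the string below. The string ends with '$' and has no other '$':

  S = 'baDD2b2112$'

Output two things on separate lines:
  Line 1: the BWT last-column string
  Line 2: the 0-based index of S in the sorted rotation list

All 11 rotations (rotation i = S[i:]+S[:i]):
  rot[0] = baDD2b2112$
  rot[1] = aDD2b2112$b
  rot[2] = DD2b2112$ba
  rot[3] = D2b2112$baD
  rot[4] = 2b2112$baDD
  rot[5] = b2112$baDD2
  rot[6] = 2112$baDD2b
  rot[7] = 112$baDD2b2
  rot[8] = 12$baDD2b21
  rot[9] = 2$baDD2b211
  rot[10] = $baDD2b2112
Sorted (with $ < everything):
  sorted[0] = $baDD2b2112  (last char: '2')
  sorted[1] = 112$baDD2b2  (last char: '2')
  sorted[2] = 12$baDD2b21  (last char: '1')
  sorted[3] = 2$baDD2b211  (last char: '1')
  sorted[4] = 2112$baDD2b  (last char: 'b')
  sorted[5] = 2b2112$baDD  (last char: 'D')
  sorted[6] = D2b2112$baD  (last char: 'D')
  sorted[7] = DD2b2112$ba  (last char: 'a')
  sorted[8] = aDD2b2112$b  (last char: 'b')
  sorted[9] = b2112$baDD2  (last char: '2')
  sorted[10] = baDD2b2112$  (last char: '$')
Last column: 2211bDDab2$
Original string S is at sorted index 10

Answer: 2211bDDab2$
10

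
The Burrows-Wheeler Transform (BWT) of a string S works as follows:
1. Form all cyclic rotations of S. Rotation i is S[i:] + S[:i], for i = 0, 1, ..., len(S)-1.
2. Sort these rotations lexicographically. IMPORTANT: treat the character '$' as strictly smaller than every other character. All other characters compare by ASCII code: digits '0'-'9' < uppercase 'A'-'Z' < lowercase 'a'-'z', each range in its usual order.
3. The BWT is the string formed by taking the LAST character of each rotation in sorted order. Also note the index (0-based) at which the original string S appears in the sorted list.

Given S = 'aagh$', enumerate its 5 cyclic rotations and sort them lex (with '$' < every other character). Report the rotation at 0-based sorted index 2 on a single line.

All 5 rotations (rotation i = S[i:]+S[:i]):
  rot[0] = aagh$
  rot[1] = agh$a
  rot[2] = gh$aa
  rot[3] = h$aag
  rot[4] = $aagh
Sorted (with $ < everything):
  sorted[0] = $aagh
  sorted[1] = aagh$
  sorted[2] = agh$a
  sorted[3] = gh$aa
  sorted[4] = h$aag
sorted[2] = agh$a

Answer: agh$a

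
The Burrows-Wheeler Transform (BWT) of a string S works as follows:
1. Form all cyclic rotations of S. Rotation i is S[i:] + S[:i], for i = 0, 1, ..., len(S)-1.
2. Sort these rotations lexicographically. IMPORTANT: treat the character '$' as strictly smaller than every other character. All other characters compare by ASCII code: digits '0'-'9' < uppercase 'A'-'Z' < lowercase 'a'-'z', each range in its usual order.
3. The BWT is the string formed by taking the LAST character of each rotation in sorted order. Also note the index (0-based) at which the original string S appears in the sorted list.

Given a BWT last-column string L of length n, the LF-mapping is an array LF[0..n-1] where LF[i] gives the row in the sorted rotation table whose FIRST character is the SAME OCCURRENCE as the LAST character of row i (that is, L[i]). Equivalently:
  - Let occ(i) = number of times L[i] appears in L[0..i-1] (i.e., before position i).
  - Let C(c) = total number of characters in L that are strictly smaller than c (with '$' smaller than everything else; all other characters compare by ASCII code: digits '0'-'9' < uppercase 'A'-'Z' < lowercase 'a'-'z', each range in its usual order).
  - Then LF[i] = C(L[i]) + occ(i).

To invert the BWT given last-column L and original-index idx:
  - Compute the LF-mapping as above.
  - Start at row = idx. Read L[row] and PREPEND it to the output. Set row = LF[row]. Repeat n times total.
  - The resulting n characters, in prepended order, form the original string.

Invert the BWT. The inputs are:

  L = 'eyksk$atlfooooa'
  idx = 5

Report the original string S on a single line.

Answer: kayakfootloose$

Derivation:
LF mapping: 3 14 5 12 6 0 1 13 7 4 8 9 10 11 2
Walk LF starting at row 5, prepending L[row]:
  step 1: row=5, L[5]='$', prepend. Next row=LF[5]=0
  step 2: row=0, L[0]='e', prepend. Next row=LF[0]=3
  step 3: row=3, L[3]='s', prepend. Next row=LF[3]=12
  step 4: row=12, L[12]='o', prepend. Next row=LF[12]=10
  step 5: row=10, L[10]='o', prepend. Next row=LF[10]=8
  step 6: row=8, L[8]='l', prepend. Next row=LF[8]=7
  step 7: row=7, L[7]='t', prepend. Next row=LF[7]=13
  step 8: row=13, L[13]='o', prepend. Next row=LF[13]=11
  step 9: row=11, L[11]='o', prepend. Next row=LF[11]=9
  step 10: row=9, L[9]='f', prepend. Next row=LF[9]=4
  step 11: row=4, L[4]='k', prepend. Next row=LF[4]=6
  step 12: row=6, L[6]='a', prepend. Next row=LF[6]=1
  step 13: row=1, L[1]='y', prepend. Next row=LF[1]=14
  step 14: row=14, L[14]='a', prepend. Next row=LF[14]=2
  step 15: row=2, L[2]='k', prepend. Next row=LF[2]=5
Reversed output: kayakfootloose$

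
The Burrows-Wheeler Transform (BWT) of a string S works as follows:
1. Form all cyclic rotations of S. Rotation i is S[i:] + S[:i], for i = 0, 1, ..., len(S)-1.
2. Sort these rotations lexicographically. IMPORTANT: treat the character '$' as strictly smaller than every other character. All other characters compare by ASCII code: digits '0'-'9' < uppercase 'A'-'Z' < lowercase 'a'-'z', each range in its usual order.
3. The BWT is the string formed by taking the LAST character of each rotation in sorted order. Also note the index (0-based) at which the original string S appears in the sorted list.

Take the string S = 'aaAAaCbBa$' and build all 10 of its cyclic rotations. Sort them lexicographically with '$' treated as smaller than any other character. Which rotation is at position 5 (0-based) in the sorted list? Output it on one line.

Answer: a$aaAAaCbB

Derivation:
All 10 rotations (rotation i = S[i:]+S[:i]):
  rot[0] = aaAAaCbBa$
  rot[1] = aAAaCbBa$a
  rot[2] = AAaCbBa$aa
  rot[3] = AaCbBa$aaA
  rot[4] = aCbBa$aaAA
  rot[5] = CbBa$aaAAa
  rot[6] = bBa$aaAAaC
  rot[7] = Ba$aaAAaCb
  rot[8] = a$aaAAaCbB
  rot[9] = $aaAAaCbBa
Sorted (with $ < everything):
  sorted[0] = $aaAAaCbBa
  sorted[1] = AAaCbBa$aa
  sorted[2] = AaCbBa$aaA
  sorted[3] = Ba$aaAAaCb
  sorted[4] = CbBa$aaAAa
  sorted[5] = a$aaAAaCbB
  sorted[6] = aAAaCbBa$a
  sorted[7] = aCbBa$aaAA
  sorted[8] = aaAAaCbBa$
  sorted[9] = bBa$aaAAaC
sorted[5] = a$aaAAaCbB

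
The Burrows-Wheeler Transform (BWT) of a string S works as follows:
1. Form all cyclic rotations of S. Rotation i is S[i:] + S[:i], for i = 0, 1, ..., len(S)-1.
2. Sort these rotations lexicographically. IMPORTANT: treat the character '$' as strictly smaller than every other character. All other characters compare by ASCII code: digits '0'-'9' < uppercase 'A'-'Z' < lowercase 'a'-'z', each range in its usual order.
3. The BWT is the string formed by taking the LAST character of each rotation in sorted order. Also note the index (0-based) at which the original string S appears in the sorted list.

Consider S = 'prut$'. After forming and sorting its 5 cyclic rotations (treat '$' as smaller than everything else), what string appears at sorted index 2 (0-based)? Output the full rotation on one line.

All 5 rotations (rotation i = S[i:]+S[:i]):
  rot[0] = prut$
  rot[1] = rut$p
  rot[2] = ut$pr
  rot[3] = t$pru
  rot[4] = $prut
Sorted (with $ < everything):
  sorted[0] = $prut
  sorted[1] = prut$
  sorted[2] = rut$p
  sorted[3] = t$pru
  sorted[4] = ut$pr
sorted[2] = rut$p

Answer: rut$p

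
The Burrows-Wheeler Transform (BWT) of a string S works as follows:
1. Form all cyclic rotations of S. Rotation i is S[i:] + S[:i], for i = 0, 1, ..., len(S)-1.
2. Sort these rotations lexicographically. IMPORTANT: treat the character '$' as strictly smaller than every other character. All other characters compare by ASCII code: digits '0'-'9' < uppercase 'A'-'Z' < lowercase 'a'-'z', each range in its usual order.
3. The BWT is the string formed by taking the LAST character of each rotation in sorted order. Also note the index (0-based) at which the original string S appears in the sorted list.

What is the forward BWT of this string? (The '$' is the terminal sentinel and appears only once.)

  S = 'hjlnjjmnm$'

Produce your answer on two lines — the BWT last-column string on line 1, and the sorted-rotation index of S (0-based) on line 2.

Answer: m$nhjjnjlm
1

Derivation:
All 10 rotations (rotation i = S[i:]+S[:i]):
  rot[0] = hjlnjjmnm$
  rot[1] = jlnjjmnm$h
  rot[2] = lnjjmnm$hj
  rot[3] = njjmnm$hjl
  rot[4] = jjmnm$hjln
  rot[5] = jmnm$hjlnj
  rot[6] = mnm$hjlnjj
  rot[7] = nm$hjlnjjm
  rot[8] = m$hjlnjjmn
  rot[9] = $hjlnjjmnm
Sorted (with $ < everything):
  sorted[0] = $hjlnjjmnm  (last char: 'm')
  sorted[1] = hjlnjjmnm$  (last char: '$')
  sorted[2] = jjmnm$hjln  (last char: 'n')
  sorted[3] = jlnjjmnm$h  (last char: 'h')
  sorted[4] = jmnm$hjlnj  (last char: 'j')
  sorted[5] = lnjjmnm$hj  (last char: 'j')
  sorted[6] = m$hjlnjjmn  (last char: 'n')
  sorted[7] = mnm$hjlnjj  (last char: 'j')
  sorted[8] = njjmnm$hjl  (last char: 'l')
  sorted[9] = nm$hjlnjjm  (last char: 'm')
Last column: m$nhjjnjlm
Original string S is at sorted index 1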